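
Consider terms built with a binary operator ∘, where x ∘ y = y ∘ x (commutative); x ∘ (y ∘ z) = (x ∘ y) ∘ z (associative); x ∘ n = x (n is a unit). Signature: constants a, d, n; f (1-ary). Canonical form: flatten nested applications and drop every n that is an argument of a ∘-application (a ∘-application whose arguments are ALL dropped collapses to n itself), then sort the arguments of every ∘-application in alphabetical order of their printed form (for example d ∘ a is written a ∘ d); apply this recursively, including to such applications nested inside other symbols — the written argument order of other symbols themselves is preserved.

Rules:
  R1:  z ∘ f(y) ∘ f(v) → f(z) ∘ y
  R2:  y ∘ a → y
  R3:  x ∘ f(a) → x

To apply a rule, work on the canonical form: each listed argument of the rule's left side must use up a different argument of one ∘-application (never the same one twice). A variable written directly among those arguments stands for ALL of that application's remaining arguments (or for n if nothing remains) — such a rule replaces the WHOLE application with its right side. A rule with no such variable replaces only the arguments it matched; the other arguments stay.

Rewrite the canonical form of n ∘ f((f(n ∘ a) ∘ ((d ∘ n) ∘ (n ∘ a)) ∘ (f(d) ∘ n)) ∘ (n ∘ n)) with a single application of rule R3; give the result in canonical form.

Canonical form:  f(a ∘ d ∘ f(a) ∘ f(d))
Apply R3:  consuming f(a);  x := a ∘ d ∘ f(d)
The variable takes the whole remainder — replace the entire application.
Result:  f(a ∘ d ∘ f(d))

Answer: f(a ∘ d ∘ f(d))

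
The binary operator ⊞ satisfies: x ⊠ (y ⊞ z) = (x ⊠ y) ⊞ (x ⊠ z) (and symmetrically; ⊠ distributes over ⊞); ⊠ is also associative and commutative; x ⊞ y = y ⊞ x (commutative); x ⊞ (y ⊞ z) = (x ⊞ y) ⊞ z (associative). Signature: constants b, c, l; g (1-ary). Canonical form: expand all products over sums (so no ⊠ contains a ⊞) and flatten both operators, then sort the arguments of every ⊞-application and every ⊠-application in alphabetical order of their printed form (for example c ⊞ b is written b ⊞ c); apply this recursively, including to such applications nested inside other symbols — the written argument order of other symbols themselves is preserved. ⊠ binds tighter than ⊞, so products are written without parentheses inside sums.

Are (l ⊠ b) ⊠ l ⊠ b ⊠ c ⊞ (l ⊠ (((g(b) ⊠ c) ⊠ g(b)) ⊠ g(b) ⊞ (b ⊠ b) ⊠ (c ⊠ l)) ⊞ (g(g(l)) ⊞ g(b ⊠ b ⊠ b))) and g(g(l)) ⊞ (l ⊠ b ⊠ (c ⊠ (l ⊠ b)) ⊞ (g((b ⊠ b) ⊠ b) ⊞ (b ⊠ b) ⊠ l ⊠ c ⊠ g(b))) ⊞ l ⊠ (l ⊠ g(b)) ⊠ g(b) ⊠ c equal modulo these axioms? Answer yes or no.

Answer: no — b ⊠ b ⊠ c ⊠ l ⊠ l ⊞ b ⊠ b ⊠ c ⊠ l ⊠ l ⊞ c ⊠ g(b) ⊠ g(b) ⊠ g(b) ⊠ l ⊞ g(b ⊠ b ⊠ b) ⊞ g(g(l)) vs b ⊠ b ⊠ c ⊠ g(b) ⊠ l ⊞ b ⊠ b ⊠ c ⊠ l ⊠ l ⊞ c ⊠ g(b) ⊠ g(b) ⊠ l ⊠ l ⊞ g(b ⊠ b ⊠ b) ⊞ g(g(l))

Derivation:
Left:  (l ⊠ b) ⊠ l ⊠ b ⊠ c ⊞ (l ⊠ (((g(b) ⊠ c) ⊠ g(b)) ⊠ g(b) ⊞ (b ⊠ b) ⊠ (c ⊠ l)) ⊞ (g(g(l)) ⊞ g(b ⊠ b ⊠ b)))
  Distribute:  b ⊠ b ⊠ c ⊠ l ⊠ l ⊞ c ⊠ g(b) ⊠ g(b) ⊠ g(b) ⊠ l ⊞ b ⊠ b ⊠ c ⊠ l ⊠ l ⊞ g(g(l)) ⊞ g(b ⊠ b ⊠ b)
  Order the arguments:  b ⊠ b ⊠ c ⊠ l ⊠ l ⊞ b ⊠ b ⊠ c ⊠ l ⊠ l ⊞ c ⊠ g(b) ⊠ g(b) ⊠ g(b) ⊠ l ⊞ g(b ⊠ b ⊠ b) ⊞ g(g(l))
Right:  g(g(l)) ⊞ (l ⊠ b ⊠ (c ⊠ (l ⊠ b)) ⊞ (g((b ⊠ b) ⊠ b) ⊞ (b ⊠ b) ⊠ l ⊠ c ⊠ g(b))) ⊞ l ⊠ (l ⊠ g(b)) ⊠ g(b) ⊠ c
  Flatten:  g(g(l)) ⊞ b ⊠ b ⊠ c ⊠ l ⊠ l ⊞ g(b ⊠ b ⊠ b) ⊞ b ⊠ b ⊠ c ⊠ g(b) ⊠ l ⊞ c ⊠ g(b) ⊠ g(b) ⊠ l ⊠ l
  Sort arguments:  b ⊠ b ⊠ c ⊠ g(b) ⊠ l ⊞ b ⊠ b ⊠ c ⊠ l ⊠ l ⊞ c ⊠ g(b) ⊠ g(b) ⊠ l ⊠ l ⊞ g(b ⊠ b ⊠ b) ⊞ g(g(l))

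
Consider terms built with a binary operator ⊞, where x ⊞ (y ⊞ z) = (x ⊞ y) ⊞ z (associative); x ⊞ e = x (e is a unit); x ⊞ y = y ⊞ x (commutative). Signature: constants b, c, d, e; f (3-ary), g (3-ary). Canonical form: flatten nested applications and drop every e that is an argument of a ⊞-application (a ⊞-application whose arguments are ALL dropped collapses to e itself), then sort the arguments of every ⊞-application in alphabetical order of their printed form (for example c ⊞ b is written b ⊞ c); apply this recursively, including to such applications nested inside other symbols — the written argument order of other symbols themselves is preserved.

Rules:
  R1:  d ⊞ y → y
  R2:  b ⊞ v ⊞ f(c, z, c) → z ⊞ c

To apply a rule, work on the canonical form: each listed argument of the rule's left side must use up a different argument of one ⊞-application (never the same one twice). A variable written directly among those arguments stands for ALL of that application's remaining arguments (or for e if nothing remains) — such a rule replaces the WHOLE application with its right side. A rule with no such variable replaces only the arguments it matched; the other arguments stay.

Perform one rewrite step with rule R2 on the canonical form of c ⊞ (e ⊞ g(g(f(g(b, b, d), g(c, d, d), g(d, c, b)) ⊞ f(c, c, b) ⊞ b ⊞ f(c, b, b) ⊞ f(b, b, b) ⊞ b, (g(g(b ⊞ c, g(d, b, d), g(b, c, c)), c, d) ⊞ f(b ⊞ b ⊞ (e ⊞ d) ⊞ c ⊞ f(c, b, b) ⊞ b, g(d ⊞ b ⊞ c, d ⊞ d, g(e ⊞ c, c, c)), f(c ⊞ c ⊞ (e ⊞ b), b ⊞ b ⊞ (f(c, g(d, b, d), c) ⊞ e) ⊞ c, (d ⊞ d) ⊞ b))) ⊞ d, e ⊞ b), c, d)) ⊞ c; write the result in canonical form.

Canonical form:  c ⊞ c ⊞ g(g(b ⊞ b ⊞ f(b, b, b) ⊞ f(c, b, b) ⊞ f(c, c, b) ⊞ f(g(b, b, d), g(c, d, d), g(d, c, b)), d ⊞ f(b ⊞ b ⊞ b ⊞ c ⊞ d ⊞ f(c, b, b), g(b ⊞ c ⊞ d, d ⊞ d, g(c, c, c)), f(b ⊞ c ⊞ c, b ⊞ b ⊞ c ⊞ f(c, g(d, b, d), c), b ⊞ d ⊞ d)) ⊞ g(g(b ⊞ c, g(d, b, d), g(b, c, c)), c, d), b), c, d)
Match R2:  consume b, f(c, g(d, b, d), c);  v := b ⊞ c, z := g(d, b, d)
The extension variable absorbs all remaining arguments, so the whole application is rewritten.
Result:  c ⊞ c ⊞ g(g(b ⊞ b ⊞ f(b, b, b) ⊞ f(c, b, b) ⊞ f(c, c, b) ⊞ f(g(b, b, d), g(c, d, d), g(d, c, b)), d ⊞ f(b ⊞ b ⊞ b ⊞ c ⊞ d ⊞ f(c, b, b), g(b ⊞ c ⊞ d, d ⊞ d, g(c, c, c)), f(b ⊞ c ⊞ c, c ⊞ g(d, b, d), b ⊞ d ⊞ d)) ⊞ g(g(b ⊞ c, g(d, b, d), g(b, c, c)), c, d), b), c, d)

Answer: c ⊞ c ⊞ g(g(b ⊞ b ⊞ f(b, b, b) ⊞ f(c, b, b) ⊞ f(c, c, b) ⊞ f(g(b, b, d), g(c, d, d), g(d, c, b)), d ⊞ f(b ⊞ b ⊞ b ⊞ c ⊞ d ⊞ f(c, b, b), g(b ⊞ c ⊞ d, d ⊞ d, g(c, c, c)), f(b ⊞ c ⊞ c, c ⊞ g(d, b, d), b ⊞ d ⊞ d)) ⊞ g(g(b ⊞ c, g(d, b, d), g(b, c, c)), c, d), b), c, d)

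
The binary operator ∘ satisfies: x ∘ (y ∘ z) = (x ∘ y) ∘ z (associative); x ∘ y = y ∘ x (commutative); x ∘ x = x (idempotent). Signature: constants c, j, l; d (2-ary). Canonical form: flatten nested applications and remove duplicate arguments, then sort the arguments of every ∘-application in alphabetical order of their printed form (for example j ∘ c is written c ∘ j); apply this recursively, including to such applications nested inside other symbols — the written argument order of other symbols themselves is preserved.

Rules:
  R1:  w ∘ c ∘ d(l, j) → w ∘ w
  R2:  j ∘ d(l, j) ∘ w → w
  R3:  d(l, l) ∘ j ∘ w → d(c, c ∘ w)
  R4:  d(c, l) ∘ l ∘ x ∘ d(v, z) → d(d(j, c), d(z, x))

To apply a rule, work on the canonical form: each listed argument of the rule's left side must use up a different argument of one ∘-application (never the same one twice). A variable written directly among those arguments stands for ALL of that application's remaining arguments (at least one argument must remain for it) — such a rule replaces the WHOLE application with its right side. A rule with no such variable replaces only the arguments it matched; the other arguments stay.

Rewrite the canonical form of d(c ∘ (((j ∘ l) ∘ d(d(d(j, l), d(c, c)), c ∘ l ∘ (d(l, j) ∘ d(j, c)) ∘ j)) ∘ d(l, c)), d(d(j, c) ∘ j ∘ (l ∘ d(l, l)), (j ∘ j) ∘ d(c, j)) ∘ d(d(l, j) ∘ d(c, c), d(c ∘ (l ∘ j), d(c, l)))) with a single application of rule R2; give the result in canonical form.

Canonical form:  d(c ∘ d(d(d(j, l), d(c, c)), c ∘ d(j, c) ∘ d(l, j) ∘ j ∘ l) ∘ d(l, c) ∘ j ∘ l, d(d(c, c) ∘ d(l, j), d(c ∘ j ∘ l, d(c, l))) ∘ d(d(j, c) ∘ d(l, l) ∘ j ∘ l, d(c, j) ∘ j))
Match R2:  consume d(l, j), j;  w := c ∘ d(j, c) ∘ l
Every leftover argument binds to the variable; the entire application is replaced.
Result:  d(c ∘ d(d(d(j, l), d(c, c)), c ∘ d(j, c) ∘ l) ∘ d(l, c) ∘ j ∘ l, d(d(c, c) ∘ d(l, j), d(c ∘ j ∘ l, d(c, l))) ∘ d(d(j, c) ∘ d(l, l) ∘ j ∘ l, d(c, j) ∘ j))

Answer: d(c ∘ d(d(d(j, l), d(c, c)), c ∘ d(j, c) ∘ l) ∘ d(l, c) ∘ j ∘ l, d(d(c, c) ∘ d(l, j), d(c ∘ j ∘ l, d(c, l))) ∘ d(d(j, c) ∘ d(l, l) ∘ j ∘ l, d(c, j) ∘ j))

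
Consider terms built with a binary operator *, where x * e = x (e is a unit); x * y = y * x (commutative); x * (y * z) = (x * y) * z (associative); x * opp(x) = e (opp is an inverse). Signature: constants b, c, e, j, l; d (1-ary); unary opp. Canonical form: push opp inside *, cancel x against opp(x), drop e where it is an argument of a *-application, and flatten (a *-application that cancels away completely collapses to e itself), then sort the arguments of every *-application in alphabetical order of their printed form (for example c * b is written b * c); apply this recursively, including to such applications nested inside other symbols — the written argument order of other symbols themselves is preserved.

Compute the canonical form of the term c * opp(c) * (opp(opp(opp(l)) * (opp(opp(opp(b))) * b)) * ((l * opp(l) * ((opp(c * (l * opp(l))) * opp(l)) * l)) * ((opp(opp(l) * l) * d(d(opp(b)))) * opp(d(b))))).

Answer: d(d(opp(b))) * opp(c) * opp(d(b)) * opp(l)

Derivation:
Push opp inside:  distribute opp over * and collapse double opp
Cancel inverse pairs:  b cancels
Combine occurrences:  opp(c) * opp(l) * d(d(opp(b))) * opp(d(b))
Sort arguments:  d(d(opp(b))) * opp(c) * opp(d(b)) * opp(l)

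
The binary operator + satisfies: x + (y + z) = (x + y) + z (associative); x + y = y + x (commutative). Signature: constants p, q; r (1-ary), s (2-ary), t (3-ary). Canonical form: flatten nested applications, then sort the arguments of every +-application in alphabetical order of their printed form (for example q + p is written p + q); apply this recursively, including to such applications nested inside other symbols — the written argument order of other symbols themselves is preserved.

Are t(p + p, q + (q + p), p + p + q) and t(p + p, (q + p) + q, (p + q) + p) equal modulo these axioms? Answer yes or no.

Answer: yes — both canonical forms are t(p + p, p + q + q, p + p + q)

Derivation:
Left:  t(p + p, q + (q + p), p + p + q)
  Descend into:  q + (q + p)
  Flatten:  q + q + p
  Order the arguments:  p + q + q
  Rebuild:  t(p + p, p + q + q, p + p + q)
Right:  t(p + p, (q + p) + q, (p + q) + p)
  Descend into:  (p + q) + p
  Flatten:  p + q + p
  Sort arguments:  p + p + q
  Reassemble:  t(p + p, p + q + q, p + p + q)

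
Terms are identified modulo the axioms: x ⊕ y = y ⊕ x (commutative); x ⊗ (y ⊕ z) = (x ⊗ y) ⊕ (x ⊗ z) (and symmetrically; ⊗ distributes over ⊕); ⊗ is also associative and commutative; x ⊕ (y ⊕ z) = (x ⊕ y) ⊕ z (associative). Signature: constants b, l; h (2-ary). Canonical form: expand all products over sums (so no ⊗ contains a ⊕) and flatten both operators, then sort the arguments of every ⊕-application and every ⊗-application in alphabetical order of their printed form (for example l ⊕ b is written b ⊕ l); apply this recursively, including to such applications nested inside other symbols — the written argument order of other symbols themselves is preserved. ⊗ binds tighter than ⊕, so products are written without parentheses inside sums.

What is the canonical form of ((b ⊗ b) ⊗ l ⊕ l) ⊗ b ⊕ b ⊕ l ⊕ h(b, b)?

Answer: b ⊕ b ⊗ b ⊗ b ⊗ l ⊕ b ⊗ l ⊕ h(b, b) ⊕ l

Derivation:
Expand products over sums:  b ⊗ b ⊗ b ⊗ l ⊕ b ⊗ l ⊕ b ⊕ l ⊕ h(b, b)
Sort arguments:  b ⊕ b ⊗ b ⊗ b ⊗ l ⊕ b ⊗ l ⊕ h(b, b) ⊕ l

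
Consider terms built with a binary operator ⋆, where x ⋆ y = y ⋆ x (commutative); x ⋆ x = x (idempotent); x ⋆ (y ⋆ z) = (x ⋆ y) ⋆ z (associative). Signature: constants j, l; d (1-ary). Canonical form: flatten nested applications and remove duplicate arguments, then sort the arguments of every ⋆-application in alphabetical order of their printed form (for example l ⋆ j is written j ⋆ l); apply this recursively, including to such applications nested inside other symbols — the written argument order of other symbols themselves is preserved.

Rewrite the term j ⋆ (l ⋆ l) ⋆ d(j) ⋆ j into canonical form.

Merge nested applications:  j ⋆ l ⋆ l ⋆ d(j) ⋆ j
Idempotence:  drop duplicate l, j
Sort:  d(j) ⋆ j ⋆ l

Answer: d(j) ⋆ j ⋆ l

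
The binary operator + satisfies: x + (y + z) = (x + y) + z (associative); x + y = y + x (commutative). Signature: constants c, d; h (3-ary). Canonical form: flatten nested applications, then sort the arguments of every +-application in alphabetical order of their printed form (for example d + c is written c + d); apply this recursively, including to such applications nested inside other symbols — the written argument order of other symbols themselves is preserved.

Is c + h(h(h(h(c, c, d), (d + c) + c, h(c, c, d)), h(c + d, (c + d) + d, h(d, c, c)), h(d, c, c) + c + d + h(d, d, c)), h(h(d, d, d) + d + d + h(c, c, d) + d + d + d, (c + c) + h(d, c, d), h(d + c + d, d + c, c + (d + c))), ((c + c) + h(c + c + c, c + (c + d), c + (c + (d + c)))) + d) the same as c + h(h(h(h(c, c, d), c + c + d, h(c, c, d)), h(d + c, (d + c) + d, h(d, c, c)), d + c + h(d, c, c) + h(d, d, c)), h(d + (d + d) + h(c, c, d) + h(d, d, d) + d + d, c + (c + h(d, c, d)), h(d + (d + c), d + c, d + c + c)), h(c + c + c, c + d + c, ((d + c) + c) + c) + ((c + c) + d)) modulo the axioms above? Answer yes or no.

Left:  c + h(h(h(h(c, c, d), (d + c) + c, h(c, c, d)), h(c + d, (c + d) + d, h(d, c, c)), h(d, c, c) + c + d + h(d, d, c)), h(h(d, d, d) + d + d + h(c, c, d) + d + d + d, (c + c) + h(d, c, d), h(d + c + d, d + c, c + (d + c))), ((c + c) + h(c + c + c, c + (c + d), c + (c + (d + c)))) + d)
  Canonicalize subterm:  h(h(h(h(c, c, d), (d + c) + c, h(c, c, d)), h(c + d, (c + d) + d, h(d, c, c)), h(d, c, c) + c + d + h(d, d, c)), h(h(d, d, d) + d + d + h(c, c, d) + d + d + d, (c + c) + h(d, c, d), h(d + c + d, d + c, c + (d + c))), ((c + c) + h(c + c + c, c + (c + d), c + (c + (d + c)))) + d)  →  h(h(h(h(c, c, d), c + c + d, h(c, c, d)), h(c + d, c + d + d, h(d, c, c)), c + d + h(d, c, c) + h(d, d, c)), h(d + d + d + d + d + h(c, c, d) + h(d, d, d), c + c + h(d, c, d), h(c + d + d, c + d, c + c + d)), c + c + d + h(c + c + c, c + c + d, c + c + c + d))
  Order the arguments:  c + h(h(h(h(c, c, d), c + c + d, h(c, c, d)), h(c + d, c + d + d, h(d, c, c)), c + d + h(d, c, c) + h(d, d, c)), h(d + d + d + d + d + h(c, c, d) + h(d, d, d), c + c + h(d, c, d), h(c + d + d, c + d, c + c + d)), c + c + d + h(c + c + c, c + c + d, c + c + c + d))
Right:  c + h(h(h(h(c, c, d), c + c + d, h(c, c, d)), h(d + c, (d + c) + d, h(d, c, c)), d + c + h(d, c, c) + h(d, d, c)), h(d + (d + d) + h(c, c, d) + h(d, d, d) + d + d, c + (c + h(d, c, d)), h(d + (d + c), d + c, d + c + c)), h(c + c + c, c + d + c, ((d + c) + c) + c) + ((c + c) + d))
  Simplify inside:  h(h(h(h(c, c, d), c + c + d, h(c, c, d)), h(d + c, (d + c) + d, h(d, c, c)), d + c + h(d, c, c) + h(d, d, c)), h(d + (d + d) + h(c, c, d) + h(d, d, d) + d + d, c + (c + h(d, c, d)), h(d + (d + c), d + c, d + c + c)), h(c + c + c, c + d + c, ((d + c) + c) + c) + ((c + c) + d))  →  h(h(h(h(c, c, d), c + c + d, h(c, c, d)), h(c + d, c + d + d, h(d, c, c)), c + d + h(d, c, c) + h(d, d, c)), h(d + d + d + d + d + h(c, c, d) + h(d, d, d), c + c + h(d, c, d), h(c + d + d, c + d, c + c + d)), c + c + d + h(c + c + c, c + c + d, c + c + c + d))
  Order the arguments:  c + h(h(h(h(c, c, d), c + c + d, h(c, c, d)), h(c + d, c + d + d, h(d, c, c)), c + d + h(d, c, c) + h(d, d, c)), h(d + d + d + d + d + h(c, c, d) + h(d, d, d), c + c + h(d, c, d), h(c + d + d, c + d, c + c + d)), c + c + d + h(c + c + c, c + c + d, c + c + c + d))

Answer: yes — both canonical forms are c + h(h(h(h(c, c, d), c + c + d, h(c, c, d)), h(c + d, c + d + d, h(d, c, c)), c + d + h(d, c, c) + h(d, d, c)), h(d + d + d + d + d + h(c, c, d) + h(d, d, d), c + c + h(d, c, d), h(c + d + d, c + d, c + c + d)), c + c + d + h(c + c + c, c + c + d, c + c + c + d))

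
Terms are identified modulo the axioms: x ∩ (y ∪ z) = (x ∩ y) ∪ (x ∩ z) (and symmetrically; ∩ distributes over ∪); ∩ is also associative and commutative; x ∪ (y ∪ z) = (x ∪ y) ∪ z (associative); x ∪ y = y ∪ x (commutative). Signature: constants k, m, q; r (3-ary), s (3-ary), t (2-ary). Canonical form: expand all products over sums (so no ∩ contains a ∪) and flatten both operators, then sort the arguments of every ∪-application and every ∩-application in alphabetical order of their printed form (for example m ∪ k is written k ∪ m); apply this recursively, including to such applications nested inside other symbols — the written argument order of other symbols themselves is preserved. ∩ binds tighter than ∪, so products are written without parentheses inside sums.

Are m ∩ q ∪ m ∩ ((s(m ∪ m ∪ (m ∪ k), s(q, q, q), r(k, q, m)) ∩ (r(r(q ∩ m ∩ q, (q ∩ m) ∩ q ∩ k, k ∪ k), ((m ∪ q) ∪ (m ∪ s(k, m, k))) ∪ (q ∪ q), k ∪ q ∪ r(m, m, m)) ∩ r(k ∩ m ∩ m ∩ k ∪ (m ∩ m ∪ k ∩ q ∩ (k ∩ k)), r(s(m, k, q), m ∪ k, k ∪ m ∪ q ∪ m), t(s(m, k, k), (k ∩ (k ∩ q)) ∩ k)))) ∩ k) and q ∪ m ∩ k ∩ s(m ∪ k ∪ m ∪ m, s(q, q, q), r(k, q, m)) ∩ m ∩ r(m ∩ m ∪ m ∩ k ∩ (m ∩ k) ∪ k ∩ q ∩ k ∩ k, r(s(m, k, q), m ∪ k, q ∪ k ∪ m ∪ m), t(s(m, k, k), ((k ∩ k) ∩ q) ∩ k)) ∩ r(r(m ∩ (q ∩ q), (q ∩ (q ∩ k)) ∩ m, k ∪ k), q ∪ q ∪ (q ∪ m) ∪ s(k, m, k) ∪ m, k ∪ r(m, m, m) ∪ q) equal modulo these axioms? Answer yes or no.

Left:  m ∩ q ∪ m ∩ ((s(m ∪ m ∪ (m ∪ k), s(q, q, q), r(k, q, m)) ∩ (r(r(q ∩ m ∩ q, (q ∩ m) ∩ q ∩ k, k ∪ k), ((m ∪ q) ∪ (m ∪ s(k, m, k))) ∪ (q ∪ q), k ∪ q ∪ r(m, m, m)) ∩ r(k ∩ m ∩ m ∩ k ∪ (m ∩ m ∪ k ∩ q ∩ (k ∩ k)), r(s(m, k, q), m ∪ k, k ∪ m ∪ q ∪ m), t(s(m, k, k), (k ∩ (k ∩ q)) ∩ k)))) ∩ k)
  Un-nest:  m ∩ q ∪ k ∩ m ∩ r(k ∩ k ∩ k ∩ q ∪ k ∩ k ∩ m ∩ m ∪ m ∩ m, r(s(m, k, q), k ∪ m, k ∪ m ∪ m ∪ q), t(s(m, k, k), k ∩ k ∩ k ∩ q)) ∩ r(r(m ∩ q ∩ q, k ∩ m ∩ q ∩ q, k ∪ k), m ∪ m ∪ q ∪ q ∪ q ∪ s(k, m, k), k ∪ q ∪ r(m, m, m)) ∩ s(k ∪ m ∪ m ∪ m, s(q, q, q), r(k, q, m))
  Sort arguments:  k ∩ m ∩ r(k ∩ k ∩ k ∩ q ∪ k ∩ k ∩ m ∩ m ∪ m ∩ m, r(s(m, k, q), k ∪ m, k ∪ m ∪ m ∪ q), t(s(m, k, k), k ∩ k ∩ k ∩ q)) ∩ r(r(m ∩ q ∩ q, k ∩ m ∩ q ∩ q, k ∪ k), m ∪ m ∪ q ∪ q ∪ q ∪ s(k, m, k), k ∪ q ∪ r(m, m, m)) ∩ s(k ∪ m ∪ m ∪ m, s(q, q, q), r(k, q, m)) ∪ m ∩ q
Right:  q ∪ m ∩ k ∩ s(m ∪ k ∪ m ∪ m, s(q, q, q), r(k, q, m)) ∩ m ∩ r(m ∩ m ∪ m ∩ k ∩ (m ∩ k) ∪ k ∩ q ∩ k ∩ k, r(s(m, k, q), m ∪ k, q ∪ k ∪ m ∪ m), t(s(m, k, k), ((k ∩ k) ∩ q) ∩ k)) ∩ r(r(m ∩ (q ∩ q), (q ∩ (q ∩ k)) ∩ m, k ∪ k), q ∪ q ∪ (q ∪ m) ∪ s(k, m, k) ∪ m, k ∪ r(m, m, m) ∪ q)
  Flatten:  q ∪ k ∩ m ∩ m ∩ r(k ∩ k ∩ k ∩ q ∪ k ∩ k ∩ m ∩ m ∪ m ∩ m, r(s(m, k, q), k ∪ m, k ∪ m ∪ m ∪ q), t(s(m, k, k), k ∩ k ∩ k ∩ q)) ∩ r(r(m ∩ q ∩ q, k ∩ m ∩ q ∩ q, k ∪ k), m ∪ m ∪ q ∪ q ∪ q ∪ s(k, m, k), k ∪ q ∪ r(m, m, m)) ∩ s(k ∪ m ∪ m ∪ m, s(q, q, q), r(k, q, m))
  Order the arguments:  k ∩ m ∩ m ∩ r(k ∩ k ∩ k ∩ q ∪ k ∩ k ∩ m ∩ m ∪ m ∩ m, r(s(m, k, q), k ∪ m, k ∪ m ∪ m ∪ q), t(s(m, k, k), k ∩ k ∩ k ∩ q)) ∩ r(r(m ∩ q ∩ q, k ∩ m ∩ q ∩ q, k ∪ k), m ∪ m ∪ q ∪ q ∪ q ∪ s(k, m, k), k ∪ q ∪ r(m, m, m)) ∩ s(k ∪ m ∪ m ∪ m, s(q, q, q), r(k, q, m)) ∪ q

Answer: no — k ∩ m ∩ r(k ∩ k ∩ k ∩ q ∪ k ∩ k ∩ m ∩ m ∪ m ∩ m, r(s(m, k, q), k ∪ m, k ∪ m ∪ m ∪ q), t(s(m, k, k), k ∩ k ∩ k ∩ q)) ∩ r(r(m ∩ q ∩ q, k ∩ m ∩ q ∩ q, k ∪ k), m ∪ m ∪ q ∪ q ∪ q ∪ s(k, m, k), k ∪ q ∪ r(m, m, m)) ∩ s(k ∪ m ∪ m ∪ m, s(q, q, q), r(k, q, m)) ∪ m ∩ q vs k ∩ m ∩ m ∩ r(k ∩ k ∩ k ∩ q ∪ k ∩ k ∩ m ∩ m ∪ m ∩ m, r(s(m, k, q), k ∪ m, k ∪ m ∪ m ∪ q), t(s(m, k, k), k ∩ k ∩ k ∩ q)) ∩ r(r(m ∩ q ∩ q, k ∩ m ∩ q ∩ q, k ∪ k), m ∪ m ∪ q ∪ q ∪ q ∪ s(k, m, k), k ∪ q ∪ r(m, m, m)) ∩ s(k ∪ m ∪ m ∪ m, s(q, q, q), r(k, q, m)) ∪ q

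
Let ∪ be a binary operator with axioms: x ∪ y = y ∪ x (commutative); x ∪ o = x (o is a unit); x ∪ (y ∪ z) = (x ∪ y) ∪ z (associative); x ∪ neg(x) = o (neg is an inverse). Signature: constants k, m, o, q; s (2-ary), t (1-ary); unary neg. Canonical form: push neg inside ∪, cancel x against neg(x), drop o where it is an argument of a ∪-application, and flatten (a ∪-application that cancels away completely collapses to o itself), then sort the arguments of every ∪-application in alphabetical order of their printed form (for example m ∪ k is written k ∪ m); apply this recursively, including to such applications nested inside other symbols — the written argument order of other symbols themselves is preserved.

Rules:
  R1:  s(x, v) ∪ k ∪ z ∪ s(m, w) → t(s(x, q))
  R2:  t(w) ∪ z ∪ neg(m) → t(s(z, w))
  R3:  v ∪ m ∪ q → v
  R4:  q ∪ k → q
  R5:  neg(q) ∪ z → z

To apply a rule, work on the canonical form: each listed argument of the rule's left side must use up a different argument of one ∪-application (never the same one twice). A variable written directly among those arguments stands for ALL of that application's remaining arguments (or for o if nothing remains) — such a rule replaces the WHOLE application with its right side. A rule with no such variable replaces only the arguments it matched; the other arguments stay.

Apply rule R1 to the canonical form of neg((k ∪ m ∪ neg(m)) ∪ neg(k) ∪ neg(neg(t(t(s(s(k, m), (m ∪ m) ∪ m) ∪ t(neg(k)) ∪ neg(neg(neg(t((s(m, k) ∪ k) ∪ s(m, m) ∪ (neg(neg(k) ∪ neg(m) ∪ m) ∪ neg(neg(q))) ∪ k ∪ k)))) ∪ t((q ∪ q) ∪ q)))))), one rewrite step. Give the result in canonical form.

Answer: neg(t(t(neg(t(t(s(m, q)))) ∪ s(s(k, m), m ∪ m ∪ m) ∪ t(neg(k)) ∪ t(q ∪ q ∪ q))))

Derivation:
Canonical form:  neg(t(t(neg(t(k ∪ k ∪ k ∪ k ∪ q ∪ s(m, k) ∪ s(m, m))) ∪ s(s(k, m), m ∪ m ∪ m) ∪ t(neg(k)) ∪ t(q ∪ q ∪ q))))
Apply R1:  consuming k, s(m, k), s(m, m);  v := k, w := m, x := m, z := k ∪ k ∪ k ∪ q
Every leftover argument binds to the variable; the entire application is replaced.
Result:  neg(t(t(neg(t(t(s(m, q)))) ∪ s(s(k, m), m ∪ m ∪ m) ∪ t(neg(k)) ∪ t(q ∪ q ∪ q))))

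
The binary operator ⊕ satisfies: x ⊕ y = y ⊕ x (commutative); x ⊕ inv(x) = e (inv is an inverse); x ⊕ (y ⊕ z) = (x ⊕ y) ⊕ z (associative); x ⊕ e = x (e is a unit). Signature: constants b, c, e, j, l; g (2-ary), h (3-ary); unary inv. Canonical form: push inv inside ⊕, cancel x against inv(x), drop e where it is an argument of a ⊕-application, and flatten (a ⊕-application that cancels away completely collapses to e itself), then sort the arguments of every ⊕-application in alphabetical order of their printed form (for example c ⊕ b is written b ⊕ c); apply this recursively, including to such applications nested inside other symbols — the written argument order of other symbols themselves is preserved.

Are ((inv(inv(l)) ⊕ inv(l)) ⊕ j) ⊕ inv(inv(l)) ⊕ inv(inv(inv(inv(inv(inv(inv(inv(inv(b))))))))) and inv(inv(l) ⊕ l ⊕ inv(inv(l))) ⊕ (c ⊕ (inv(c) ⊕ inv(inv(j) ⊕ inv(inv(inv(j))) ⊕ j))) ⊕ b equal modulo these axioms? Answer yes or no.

Left:  ((inv(inv(l)) ⊕ inv(l)) ⊕ j) ⊕ inv(inv(l)) ⊕ inv(inv(inv(inv(inv(inv(inv(inv(inv(b)))))))))
  Push inv inside:  distribute inv over ⊕ and collapse double inv
  Collect terms:  l ⊕ j ⊕ inv(b)
  Order the arguments:  inv(b) ⊕ j ⊕ l
Right:  inv(inv(l) ⊕ l ⊕ inv(inv(l))) ⊕ (c ⊕ (inv(c) ⊕ inv(inv(j) ⊕ inv(inv(inv(j))) ⊕ j))) ⊕ b
  Push inv inside:  distribute inv over ⊕ and collapse double inv
  Cancel inverse pairs:  c cancels
  Collect:  inv(l) ⊕ j ⊕ b
  Order the arguments:  b ⊕ inv(l) ⊕ j

Answer: no — inv(b) ⊕ j ⊕ l vs b ⊕ inv(l) ⊕ j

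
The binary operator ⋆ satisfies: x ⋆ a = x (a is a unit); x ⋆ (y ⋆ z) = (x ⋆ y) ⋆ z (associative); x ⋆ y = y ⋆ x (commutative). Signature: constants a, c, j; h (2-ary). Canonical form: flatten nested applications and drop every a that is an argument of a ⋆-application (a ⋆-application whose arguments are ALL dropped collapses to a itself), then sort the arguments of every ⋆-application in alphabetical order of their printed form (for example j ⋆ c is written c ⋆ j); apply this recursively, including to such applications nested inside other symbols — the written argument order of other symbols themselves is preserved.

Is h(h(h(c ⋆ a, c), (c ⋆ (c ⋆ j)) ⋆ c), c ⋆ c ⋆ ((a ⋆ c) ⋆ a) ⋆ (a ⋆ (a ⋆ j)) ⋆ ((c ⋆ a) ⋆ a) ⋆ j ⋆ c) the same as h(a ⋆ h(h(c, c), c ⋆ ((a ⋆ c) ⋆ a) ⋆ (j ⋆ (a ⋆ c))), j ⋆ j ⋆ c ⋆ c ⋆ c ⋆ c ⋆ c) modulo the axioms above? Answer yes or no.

Left:  h(h(h(c ⋆ a, c), (c ⋆ (c ⋆ j)) ⋆ c), c ⋆ c ⋆ ((a ⋆ c) ⋆ a) ⋆ (a ⋆ (a ⋆ j)) ⋆ ((c ⋆ a) ⋆ a) ⋆ j ⋆ c)
  Descend into:  c ⋆ c ⋆ ((a ⋆ c) ⋆ a) ⋆ (a ⋆ (a ⋆ j)) ⋆ ((c ⋆ a) ⋆ a) ⋆ j ⋆ c
  Flatten:  c ⋆ c ⋆ a ⋆ c ⋆ a ⋆ a ⋆ a ⋆ j ⋆ c ⋆ a ⋆ a ⋆ j ⋆ c
  Drop the unit:  drop a (×6)
  Order the arguments:  c ⋆ c ⋆ c ⋆ c ⋆ c ⋆ j ⋆ j
  Put back:  h(h(h(c, c), c ⋆ c ⋆ c ⋆ j), c ⋆ c ⋆ c ⋆ c ⋆ c ⋆ j ⋆ j)
Right:  h(a ⋆ h(h(c, c), c ⋆ ((a ⋆ c) ⋆ a) ⋆ (j ⋆ (a ⋆ c))), j ⋆ j ⋆ c ⋆ c ⋆ c ⋆ c ⋆ c)
  Descend into:  a ⋆ h(h(c, c), c ⋆ ((a ⋆ c) ⋆ a) ⋆ (j ⋆ (a ⋆ c)))
  Canonicalize subterm:  h(h(c, c), c ⋆ ((a ⋆ c) ⋆ a) ⋆ (j ⋆ (a ⋆ c)))  →  h(h(c, c), c ⋆ c ⋆ c ⋆ j)
  Units out:  drop a
  Order the arguments:  h(h(c, c), c ⋆ c ⋆ c ⋆ j)
  Reassemble:  h(h(h(c, c), c ⋆ c ⋆ c ⋆ j), c ⋆ c ⋆ c ⋆ c ⋆ c ⋆ j ⋆ j)

Answer: yes — both canonical forms are h(h(h(c, c), c ⋆ c ⋆ c ⋆ j), c ⋆ c ⋆ c ⋆ c ⋆ c ⋆ j ⋆ j)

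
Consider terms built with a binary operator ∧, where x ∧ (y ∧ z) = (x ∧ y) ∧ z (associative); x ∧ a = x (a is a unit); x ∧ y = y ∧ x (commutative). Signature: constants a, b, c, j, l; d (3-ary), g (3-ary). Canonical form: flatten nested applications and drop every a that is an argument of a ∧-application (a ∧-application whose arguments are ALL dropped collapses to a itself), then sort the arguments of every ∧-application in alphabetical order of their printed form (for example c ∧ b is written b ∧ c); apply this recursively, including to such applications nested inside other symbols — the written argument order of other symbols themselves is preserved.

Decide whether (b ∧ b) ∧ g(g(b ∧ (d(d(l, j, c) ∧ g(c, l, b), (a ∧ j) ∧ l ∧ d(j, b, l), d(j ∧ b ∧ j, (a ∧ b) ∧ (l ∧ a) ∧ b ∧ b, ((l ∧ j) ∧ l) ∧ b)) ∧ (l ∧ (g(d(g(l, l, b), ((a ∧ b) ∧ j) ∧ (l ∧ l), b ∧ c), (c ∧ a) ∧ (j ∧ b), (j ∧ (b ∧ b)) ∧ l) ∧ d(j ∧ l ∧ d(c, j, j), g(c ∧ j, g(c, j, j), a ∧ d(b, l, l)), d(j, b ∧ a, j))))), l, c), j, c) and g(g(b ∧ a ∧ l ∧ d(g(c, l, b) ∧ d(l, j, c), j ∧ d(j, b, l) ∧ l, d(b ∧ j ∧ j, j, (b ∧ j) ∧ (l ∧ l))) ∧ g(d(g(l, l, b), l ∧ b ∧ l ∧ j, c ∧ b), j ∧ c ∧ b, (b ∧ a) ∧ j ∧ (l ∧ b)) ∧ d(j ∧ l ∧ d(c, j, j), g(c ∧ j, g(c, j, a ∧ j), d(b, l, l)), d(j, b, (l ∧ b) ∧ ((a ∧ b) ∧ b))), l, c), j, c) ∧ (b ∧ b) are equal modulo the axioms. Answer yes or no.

Left:  (b ∧ b) ∧ g(g(b ∧ (d(d(l, j, c) ∧ g(c, l, b), (a ∧ j) ∧ l ∧ d(j, b, l), d(j ∧ b ∧ j, (a ∧ b) ∧ (l ∧ a) ∧ b ∧ b, ((l ∧ j) ∧ l) ∧ b)) ∧ (l ∧ (g(d(g(l, l, b), ((a ∧ b) ∧ j) ∧ (l ∧ l), b ∧ c), (c ∧ a) ∧ (j ∧ b), (j ∧ (b ∧ b)) ∧ l) ∧ d(j ∧ l ∧ d(c, j, j), g(c ∧ j, g(c, j, j), a ∧ d(b, l, l)), d(j, b ∧ a, j))))), l, c), j, c)
  Un-nest:  b ∧ b ∧ g(g(b ∧ (d(d(l, j, c) ∧ g(c, l, b), (a ∧ j) ∧ l ∧ d(j, b, l), d(j ∧ b ∧ j, (a ∧ b) ∧ (l ∧ a) ∧ b ∧ b, ((l ∧ j) ∧ l) ∧ b)) ∧ (l ∧ (g(d(g(l, l, b), ((a ∧ b) ∧ j) ∧ (l ∧ l), b ∧ c), (c ∧ a) ∧ (j ∧ b), (j ∧ (b ∧ b)) ∧ l) ∧ d(j ∧ l ∧ d(c, j, j), g(c ∧ j, g(c, j, j), a ∧ d(b, l, l)), d(j, b ∧ a, j))))), l, c), j, c)
  Canonicalize subterm:  g(g(b ∧ (d(d(l, j, c) ∧ g(c, l, b), (a ∧ j) ∧ l ∧ d(j, b, l), d(j ∧ b ∧ j, (a ∧ b) ∧ (l ∧ a) ∧ b ∧ b, ((l ∧ j) ∧ l) ∧ b)) ∧ (l ∧ (g(d(g(l, l, b), ((a ∧ b) ∧ j) ∧ (l ∧ l), b ∧ c), (c ∧ a) ∧ (j ∧ b), (j ∧ (b ∧ b)) ∧ l) ∧ d(j ∧ l ∧ d(c, j, j), g(c ∧ j, g(c, j, j), a ∧ d(b, l, l)), d(j, b ∧ a, j))))), l, c), j, c)  →  g(g(b ∧ d(d(c, j, j) ∧ j ∧ l, g(c ∧ j, g(c, j, j), d(b, l, l)), d(j, b, j)) ∧ d(d(l, j, c) ∧ g(c, l, b), d(j, b, l) ∧ j ∧ l, d(b ∧ j ∧ j, b ∧ b ∧ b ∧ l, b ∧ j ∧ l ∧ l)) ∧ g(d(g(l, l, b), b ∧ j ∧ l ∧ l, b ∧ c), b ∧ c ∧ j, b ∧ b ∧ j ∧ l) ∧ l, l, c), j, c)
  Sort arguments:  b ∧ b ∧ g(g(b ∧ d(d(c, j, j) ∧ j ∧ l, g(c ∧ j, g(c, j, j), d(b, l, l)), d(j, b, j)) ∧ d(d(l, j, c) ∧ g(c, l, b), d(j, b, l) ∧ j ∧ l, d(b ∧ j ∧ j, b ∧ b ∧ b ∧ l, b ∧ j ∧ l ∧ l)) ∧ g(d(g(l, l, b), b ∧ j ∧ l ∧ l, b ∧ c), b ∧ c ∧ j, b ∧ b ∧ j ∧ l) ∧ l, l, c), j, c)
Right:  g(g(b ∧ a ∧ l ∧ d(g(c, l, b) ∧ d(l, j, c), j ∧ d(j, b, l) ∧ l, d(b ∧ j ∧ j, j, (b ∧ j) ∧ (l ∧ l))) ∧ g(d(g(l, l, b), l ∧ b ∧ l ∧ j, c ∧ b), j ∧ c ∧ b, (b ∧ a) ∧ j ∧ (l ∧ b)) ∧ d(j ∧ l ∧ d(c, j, j), g(c ∧ j, g(c, j, a ∧ j), d(b, l, l)), d(j, b, (l ∧ b) ∧ ((a ∧ b) ∧ b))), l, c), j, c) ∧ (b ∧ b)
  Merge nested applications:  g(g(b ∧ a ∧ l ∧ d(g(c, l, b) ∧ d(l, j, c), j ∧ d(j, b, l) ∧ l, d(b ∧ j ∧ j, j, (b ∧ j) ∧ (l ∧ l))) ∧ g(d(g(l, l, b), l ∧ b ∧ l ∧ j, c ∧ b), j ∧ c ∧ b, (b ∧ a) ∧ j ∧ (l ∧ b)) ∧ d(j ∧ l ∧ d(c, j, j), g(c ∧ j, g(c, j, a ∧ j), d(b, l, l)), d(j, b, (l ∧ b) ∧ ((a ∧ b) ∧ b))), l, c), j, c) ∧ b ∧ b
  Simplify inside:  g(g(b ∧ a ∧ l ∧ d(g(c, l, b) ∧ d(l, j, c), j ∧ d(j, b, l) ∧ l, d(b ∧ j ∧ j, j, (b ∧ j) ∧ (l ∧ l))) ∧ g(d(g(l, l, b), l ∧ b ∧ l ∧ j, c ∧ b), j ∧ c ∧ b, (b ∧ a) ∧ j ∧ (l ∧ b)) ∧ d(j ∧ l ∧ d(c, j, j), g(c ∧ j, g(c, j, a ∧ j), d(b, l, l)), d(j, b, (l ∧ b) ∧ ((a ∧ b) ∧ b))), l, c), j, c)  →  g(g(b ∧ d(d(c, j, j) ∧ j ∧ l, g(c ∧ j, g(c, j, j), d(b, l, l)), d(j, b, b ∧ b ∧ b ∧ l)) ∧ d(d(l, j, c) ∧ g(c, l, b), d(j, b, l) ∧ j ∧ l, d(b ∧ j ∧ j, j, b ∧ j ∧ l ∧ l)) ∧ g(d(g(l, l, b), b ∧ j ∧ l ∧ l, b ∧ c), b ∧ c ∧ j, b ∧ b ∧ j ∧ l) ∧ l, l, c), j, c)
  Sort:  b ∧ b ∧ g(g(b ∧ d(d(c, j, j) ∧ j ∧ l, g(c ∧ j, g(c, j, j), d(b, l, l)), d(j, b, b ∧ b ∧ b ∧ l)) ∧ d(d(l, j, c) ∧ g(c, l, b), d(j, b, l) ∧ j ∧ l, d(b ∧ j ∧ j, j, b ∧ j ∧ l ∧ l)) ∧ g(d(g(l, l, b), b ∧ j ∧ l ∧ l, b ∧ c), b ∧ c ∧ j, b ∧ b ∧ j ∧ l) ∧ l, l, c), j, c)

Answer: no — b ∧ b ∧ g(g(b ∧ d(d(c, j, j) ∧ j ∧ l, g(c ∧ j, g(c, j, j), d(b, l, l)), d(j, b, j)) ∧ d(d(l, j, c) ∧ g(c, l, b), d(j, b, l) ∧ j ∧ l, d(b ∧ j ∧ j, b ∧ b ∧ b ∧ l, b ∧ j ∧ l ∧ l)) ∧ g(d(g(l, l, b), b ∧ j ∧ l ∧ l, b ∧ c), b ∧ c ∧ j, b ∧ b ∧ j ∧ l) ∧ l, l, c), j, c) vs b ∧ b ∧ g(g(b ∧ d(d(c, j, j) ∧ j ∧ l, g(c ∧ j, g(c, j, j), d(b, l, l)), d(j, b, b ∧ b ∧ b ∧ l)) ∧ d(d(l, j, c) ∧ g(c, l, b), d(j, b, l) ∧ j ∧ l, d(b ∧ j ∧ j, j, b ∧ j ∧ l ∧ l)) ∧ g(d(g(l, l, b), b ∧ j ∧ l ∧ l, b ∧ c), b ∧ c ∧ j, b ∧ b ∧ j ∧ l) ∧ l, l, c), j, c)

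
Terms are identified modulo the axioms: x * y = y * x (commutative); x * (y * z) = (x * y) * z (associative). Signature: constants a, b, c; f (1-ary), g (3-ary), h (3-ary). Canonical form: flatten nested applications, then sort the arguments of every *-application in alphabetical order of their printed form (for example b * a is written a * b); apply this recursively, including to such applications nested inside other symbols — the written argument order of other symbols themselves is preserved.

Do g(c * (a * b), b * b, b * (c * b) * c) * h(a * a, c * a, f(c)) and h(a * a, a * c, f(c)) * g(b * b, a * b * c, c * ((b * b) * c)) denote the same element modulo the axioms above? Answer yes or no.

Left:  g(c * (a * b), b * b, b * (c * b) * c) * h(a * a, c * a, f(c))
  Simplify inside:  g(c * (a * b), b * b, b * (c * b) * c)  →  g(a * b * c, b * b, b * b * c * c)
  Simplify inside:  h(a * a, c * a, f(c))  →  h(a * a, a * c, f(c))
  Sort:  g(a * b * c, b * b, b * b * c * c) * h(a * a, a * c, f(c))
Right:  h(a * a, a * c, f(c)) * g(b * b, a * b * c, c * ((b * b) * c))
  Canonicalize subterm:  g(b * b, a * b * c, c * ((b * b) * c))  →  g(b * b, a * b * c, b * b * c * c)
  Order the arguments:  g(b * b, a * b * c, b * b * c * c) * h(a * a, a * c, f(c))

Answer: no — g(a * b * c, b * b, b * b * c * c) * h(a * a, a * c, f(c)) vs g(b * b, a * b * c, b * b * c * c) * h(a * a, a * c, f(c))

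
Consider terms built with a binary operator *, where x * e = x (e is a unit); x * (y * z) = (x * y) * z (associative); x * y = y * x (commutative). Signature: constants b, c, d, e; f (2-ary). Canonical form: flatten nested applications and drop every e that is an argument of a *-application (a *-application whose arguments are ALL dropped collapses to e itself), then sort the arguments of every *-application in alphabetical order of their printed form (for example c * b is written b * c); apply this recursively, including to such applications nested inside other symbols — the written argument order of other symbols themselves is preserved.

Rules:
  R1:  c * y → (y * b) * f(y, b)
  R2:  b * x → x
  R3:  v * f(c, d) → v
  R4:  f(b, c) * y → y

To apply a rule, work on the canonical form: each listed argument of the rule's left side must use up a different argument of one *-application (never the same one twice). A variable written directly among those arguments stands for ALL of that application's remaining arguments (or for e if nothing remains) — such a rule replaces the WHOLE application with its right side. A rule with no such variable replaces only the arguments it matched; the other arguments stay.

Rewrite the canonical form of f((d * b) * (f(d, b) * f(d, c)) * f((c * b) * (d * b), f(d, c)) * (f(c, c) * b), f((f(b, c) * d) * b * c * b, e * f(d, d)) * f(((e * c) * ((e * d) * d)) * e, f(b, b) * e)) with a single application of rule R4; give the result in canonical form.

Answer: f(b * b * d * f(b * b * c * d, f(d, c)) * f(c, c) * f(d, b) * f(d, c), f(b * b * c * d, f(d, d)) * f(c * d * d, f(b, b)))

Derivation:
Canonical form:  f(b * b * d * f(b * b * c * d, f(d, c)) * f(c, c) * f(d, b) * f(d, c), f(b * b * c * d * f(b, c), f(d, d)) * f(c * d * d, f(b, b)))
Match R4:  consume f(b, c);  y := b * b * c * d
Every leftover argument binds to the variable; the entire application is replaced.
Result:  f(b * b * d * f(b * b * c * d, f(d, c)) * f(c, c) * f(d, b) * f(d, c), f(b * b * c * d, f(d, d)) * f(c * d * d, f(b, b)))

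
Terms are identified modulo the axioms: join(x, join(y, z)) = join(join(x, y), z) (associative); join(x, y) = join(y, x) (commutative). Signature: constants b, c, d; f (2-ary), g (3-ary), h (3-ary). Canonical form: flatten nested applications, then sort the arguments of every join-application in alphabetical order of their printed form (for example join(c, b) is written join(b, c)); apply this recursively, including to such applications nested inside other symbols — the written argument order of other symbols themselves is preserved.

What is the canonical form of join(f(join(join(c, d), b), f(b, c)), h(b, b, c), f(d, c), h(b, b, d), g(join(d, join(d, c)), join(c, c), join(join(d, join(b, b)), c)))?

Answer: join(f(d, c), f(join(b, c, d), f(b, c)), g(join(c, d, d), join(c, c), join(b, b, c, d)), h(b, b, c), h(b, b, d))

Derivation:
Inside:  f(join(join(c, d), b), f(b, c))  →  f(join(b, c, d), f(b, c))
Simplify inside:  g(join(d, join(d, c)), join(c, c), join(join(d, join(b, b)), c))  →  g(join(c, d, d), join(c, c), join(b, b, c, d))
Sort arguments:  join(f(d, c), f(join(b, c, d), f(b, c)), g(join(c, d, d), join(c, c), join(b, b, c, d)), h(b, b, c), h(b, b, d))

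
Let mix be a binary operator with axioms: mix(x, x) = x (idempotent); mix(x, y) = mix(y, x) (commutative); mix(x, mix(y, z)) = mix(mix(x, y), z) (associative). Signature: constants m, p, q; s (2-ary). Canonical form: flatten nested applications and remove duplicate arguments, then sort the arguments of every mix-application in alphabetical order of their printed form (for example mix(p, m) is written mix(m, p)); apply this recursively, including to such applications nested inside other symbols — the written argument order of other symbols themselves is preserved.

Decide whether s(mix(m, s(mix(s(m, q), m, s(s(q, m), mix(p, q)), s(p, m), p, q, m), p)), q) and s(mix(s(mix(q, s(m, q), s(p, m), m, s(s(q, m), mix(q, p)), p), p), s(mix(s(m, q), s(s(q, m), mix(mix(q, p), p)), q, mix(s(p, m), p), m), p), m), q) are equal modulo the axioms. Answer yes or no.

Left:  s(mix(m, s(mix(s(m, q), m, s(s(q, m), mix(p, q)), s(p, m), p, q, m), p)), q)
  Focus inside:  mix(m, s(mix(s(m, q), m, s(s(q, m), mix(p, q)), s(p, m), p, q, m), p))
  Inside:  s(mix(s(m, q), m, s(s(q, m), mix(p, q)), s(p, m), p, q, m), p)  →  s(mix(m, p, q, s(m, q), s(p, m), s(s(q, m), mix(p, q))), p)
  Sort:  mix(m, s(mix(m, p, q, s(m, q), s(p, m), s(s(q, m), mix(p, q))), p))
  Put back:  s(mix(m, s(mix(m, p, q, s(m, q), s(p, m), s(s(q, m), mix(p, q))), p)), q)
Right:  s(mix(s(mix(q, s(m, q), s(p, m), m, s(s(q, m), mix(q, p)), p), p), s(mix(s(m, q), s(s(q, m), mix(mix(q, p), p)), q, mix(s(p, m), p), m), p), m), q)
  Descend into:  mix(s(mix(q, s(m, q), s(p, m), m, s(s(q, m), mix(q, p)), p), p), s(mix(s(m, q), s(s(q, m), mix(mix(q, p), p)), q, mix(s(p, m), p), m), p), m)
  Canonicalize subterm:  s(mix(q, s(m, q), s(p, m), m, s(s(q, m), mix(q, p)), p), p)  →  s(mix(m, p, q, s(m, q), s(p, m), s(s(q, m), mix(p, q))), p)
  Canonicalize subterm:  s(mix(s(m, q), s(s(q, m), mix(mix(q, p), p)), q, mix(s(p, m), p), m), p)  →  s(mix(m, p, q, s(m, q), s(p, m), s(s(q, m), mix(p, q))), p)
  Deduplicate:  drop duplicate s(mix(m, p, q, s(m, q), s(p, m), s(s(q, m), mix(p, q))), p)
  Sort arguments:  mix(m, s(mix(m, p, q, s(m, q), s(p, m), s(s(q, m), mix(p, q))), p))
  Reassemble:  s(mix(m, s(mix(m, p, q, s(m, q), s(p, m), s(s(q, m), mix(p, q))), p)), q)

Answer: yes — both canonical forms are s(mix(m, s(mix(m, p, q, s(m, q), s(p, m), s(s(q, m), mix(p, q))), p)), q)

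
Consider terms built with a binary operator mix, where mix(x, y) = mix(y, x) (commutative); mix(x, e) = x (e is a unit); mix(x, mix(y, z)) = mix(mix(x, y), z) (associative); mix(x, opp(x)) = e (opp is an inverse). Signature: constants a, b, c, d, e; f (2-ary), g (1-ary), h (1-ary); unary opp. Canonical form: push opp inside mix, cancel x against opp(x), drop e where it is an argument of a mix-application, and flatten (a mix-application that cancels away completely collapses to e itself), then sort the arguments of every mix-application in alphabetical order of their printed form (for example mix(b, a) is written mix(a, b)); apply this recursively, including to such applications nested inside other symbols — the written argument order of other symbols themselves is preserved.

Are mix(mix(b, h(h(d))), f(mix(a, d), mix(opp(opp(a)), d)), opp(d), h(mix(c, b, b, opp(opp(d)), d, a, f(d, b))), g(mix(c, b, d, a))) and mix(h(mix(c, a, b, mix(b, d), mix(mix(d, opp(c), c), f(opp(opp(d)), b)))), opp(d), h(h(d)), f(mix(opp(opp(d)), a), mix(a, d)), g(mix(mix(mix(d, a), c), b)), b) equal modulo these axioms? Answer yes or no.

Left:  mix(mix(b, h(h(d))), f(mix(a, d), mix(opp(opp(a)), d)), opp(d), h(mix(c, b, b, opp(opp(d)), d, a, f(d, b))), g(mix(c, b, d, a)))
  Push opp inside:  distribute opp over mix and collapse double opp
  Collect terms:  mix(b, h(h(d)), f(mix(a, d), mix(a, d)), opp(d), h(mix(a, b, b, c, d, d, f(d, b))), g(mix(a, b, c, d)))
  Sort:  mix(b, f(mix(a, d), mix(a, d)), g(mix(a, b, c, d)), h(h(d)), h(mix(a, b, b, c, d, d, f(d, b))), opp(d))
Right:  mix(h(mix(c, a, b, mix(b, d), mix(mix(d, opp(c), c), f(opp(opp(d)), b)))), opp(d), h(h(d)), f(mix(opp(opp(d)), a), mix(a, d)), g(mix(mix(mix(d, a), c), b)), b)
  Push opp inside:  distribute opp over mix and collapse double opp
  Collect:  mix(h(mix(a, b, b, c, d, d, f(d, b))), opp(d), h(h(d)), f(mix(a, d), mix(a, d)), g(mix(a, b, c, d)), b)
  Sort arguments:  mix(b, f(mix(a, d), mix(a, d)), g(mix(a, b, c, d)), h(h(d)), h(mix(a, b, b, c, d, d, f(d, b))), opp(d))

Answer: yes — both canonical forms are mix(b, f(mix(a, d), mix(a, d)), g(mix(a, b, c, d)), h(h(d)), h(mix(a, b, b, c, d, d, f(d, b))), opp(d))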